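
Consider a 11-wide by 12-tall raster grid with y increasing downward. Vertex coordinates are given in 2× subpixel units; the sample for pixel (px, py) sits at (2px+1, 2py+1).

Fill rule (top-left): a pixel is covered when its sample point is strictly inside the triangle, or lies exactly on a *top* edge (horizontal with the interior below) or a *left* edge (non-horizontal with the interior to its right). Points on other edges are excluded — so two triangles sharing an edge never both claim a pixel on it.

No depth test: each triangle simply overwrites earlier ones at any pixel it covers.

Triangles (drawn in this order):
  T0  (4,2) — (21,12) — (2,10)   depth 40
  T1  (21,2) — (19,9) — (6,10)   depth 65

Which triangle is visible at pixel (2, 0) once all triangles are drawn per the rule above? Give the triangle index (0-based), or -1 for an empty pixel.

T0:
  2·area = 156
  edge (4, 2)→(21, 12): d=(17,10) right/bottom  bias=-1
  edge (21, 12)→(2, 10): d=(-19,-2) top-left  bias=+0
  edge (2, 10)→(4, 2): d=(2,-8) top-left  bias=+0
    (2,1)@(5, 3): e=[7,139,10] → X
    (3,1)@(7, 3): e=[-13,143,26] → .
    (2,2)@(5, 5): e=[41,101,14] → X
    (3,2)@(7, 5): e=[21,105,30] → X
    (4,2)@(9, 5): e=[1,109,46] → X
    (5,2)@(11, 5): e=[-19,113,62] → .
    (1,3)@(3, 7): e=[95,59,2] → X
    (5,3)@(11, 7): e=[15,75,66] → X
    (6,3)@(13, 7): e=[-5,79,82] → .
    (1,4)@(3, 9): e=[129,21,6] → X
    (6,4)@(13, 9): e=[29,41,86] → X
    (7,4)@(15, 9): e=[9,45,102] → X
  covered (20 px):
    . . . . . . . . . . .
    . . X . . . . . . . .
    . . X X X . . . . . .
    . X X X X X . . . . .
    . X X X X X X X . . .
    . . . . . . X X X X .
    . . . . . . . . . . .
    . . . . . . . . . . .
    . . . . . . . . . . .
    . . . . . . . . . . .
    . . . . . . . . . . .
    . . . . . . . . . . .
T1:
  2·area = 89
  edge (21, 2)→(19, 9): d=(-2,7) right/bottom  bias=-1
  edge (19, 9)→(6, 10): d=(-13,1) right/bottom  bias=-1
  edge (6, 10)→(21, 2): d=(15,-8) top-left  bias=+0
    (8,2)@(17, 5): e=[22,54,13] → X
    (9,2)@(19, 5): e=[8,52,29] → X
    (10,2)@(21, 5): e=[-6,50,45] → .
    (6,3)@(13, 7): e=[46,32,11] → X
    (7,3)@(15, 7): e=[32,30,27] → X
    (10,3)@(21, 7): e=[-10,24,75] → .
    (4,4)@(9, 9): e=[70,10,9] → X
    (5,4)@(11, 9): e=[56,8,25] → X
    (9,4)@(19, 9): e=[0,0,89] → .  [on edge]
    (4,5)@(9, 11): e=[66,-16,39] → .
    (5,5)@(11, 11): e=[52,-18,55] → .
    (6,5)@(13, 11): e=[38,-20,71] → .
    (7,11)@(15, 23): e=[0,-178,267] → .  [on edge]
  covered (11 px):
    . . . . . . . . . . .
    . . . . . . . . . . .
    . . . . . . . . X X .
    . . . . . . X X X X .
    . . . . X X X X X . .
    . . . . . . . . . . .
    . . . . . . . . . . .
    . . . . . . . . . . .
    . . . . . . . . . . .
    . . . . . . . . . . .
    . . . . . . . . . . .
    . . . . . . . . . . .

Z-buffer (winner per pixel, '.' = empty):
  . . . . . . . . . . .
  . . 0 . . . . . . . .
  . . 0 0 0 . . . 1 1 .
  . 0 0 0 0 0 1 1 1 1 .
  . 0 0 0 1 1 1 1 1 . .
  . . . . . . 0 0 0 0 .
  . . . . . . . . . . .
  . . . . . . . . . . .
  . . . . . . . . . . .
  . . . . . . . . . . .
  . . . . . . . . . . .
  . . . . . . . . . . .

Answer: -1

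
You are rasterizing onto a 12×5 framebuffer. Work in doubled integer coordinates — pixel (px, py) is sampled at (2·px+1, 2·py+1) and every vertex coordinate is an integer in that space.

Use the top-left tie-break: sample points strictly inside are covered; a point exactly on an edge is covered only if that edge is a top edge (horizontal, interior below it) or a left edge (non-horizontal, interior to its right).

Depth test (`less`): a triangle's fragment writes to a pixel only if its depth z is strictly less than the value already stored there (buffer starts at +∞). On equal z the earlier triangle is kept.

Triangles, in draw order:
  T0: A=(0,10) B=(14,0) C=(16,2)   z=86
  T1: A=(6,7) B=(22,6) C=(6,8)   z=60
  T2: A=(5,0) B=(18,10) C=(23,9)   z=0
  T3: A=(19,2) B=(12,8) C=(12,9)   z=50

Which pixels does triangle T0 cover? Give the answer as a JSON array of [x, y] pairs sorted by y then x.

T0:
  2·area = 48
  edge (0, 10)→(14, 0): d=(14,-10) top-left  bias=+0
  edge (14, 0)→(16, 2): d=(2,2) right/bottom  bias=-1
  edge (16, 2)→(0, 10): d=(-16,8) right/bottom  bias=-1
    (6,0)@(13, 1): e=[4,4,40] → #
    (7,0)@(15, 1): e=[24,0,24] → ·  [on edge]
    (5,1)@(11, 3): e=[12,12,24] → #
    (7,1)@(15, 3): e=[52,4,-8] → ·
    (8,1)@(17, 3): e=[72,0,-24] → ·  [on edge]
    (3,2)@(7, 5): e=[0,24,24] → #  [on edge]
    (4,2)@(9, 5): e=[20,20,8] → #
    (5,2)@(11, 5): e=[40,16,-8] → ·
    (6,2)@(13, 5): e=[60,12,-24] → ·
    (9,2)@(19, 5): e=[120,0,-72] → ·  [on edge]
    (2,3)@(5, 7): e=[8,32,8] → #
    (3,3)@(7, 7): e=[28,28,-8] → ·
    (10,3)@(21, 7): e=[168,0,-120] → ·  [on edge]
    (11,4)@(23, 9): e=[216,0,-168] → ·  [on edge]
  covered (6 px):
    · · · · · · # · · · · ·
    · · · · · # # · · · · ·
    · · · # # · · · · · · ·
    · · # · · · · · · · · ·
    · · · · · · · · · · · ·
T1:
  2·area = 16
  edge (6, 7)→(22, 6): d=(16,-1) top-left  bias=+0
  edge (22, 6)→(6, 8): d=(-16,2) right/bottom  bias=-1
  edge (6, 8)→(6, 7): d=(0,-1) top-left  bias=+0
    (3,3)@(7, 7): e=[1,14,1] → #
    (4,3)@(9, 7): e=[3,10,3] → #
    (5,3)@(11, 7): e=[5,6,5] → #
    (6,3)@(13, 7): e=[7,2,7] → #
    (7,3)@(15, 7): e=[9,-2,9] → ·
    (3,4)@(7, 9): e=[33,-18,1] → ·
    (4,4)@(9, 9): e=[35,-22,3] → ·
    (5,4)@(11, 9): e=[37,-26,5] → ·
    (6,4)@(13, 9): e=[39,-30,7] → ·
  covered (4 px):
    · · · · · · · · · · · ·
    · · · · · · · · · · · ·
    · · · · · · · · · · · ·
    · · · # # # # · · · · ·
    · · · · · · · · · · · ·
T2:
  2·area = 63  (B↔C swapped to make it positive)
  edge (5, 0)→(23, 9): d=(18,9) right/bottom  bias=-1
  edge (23, 9)→(18, 10): d=(-5,1) right/bottom  bias=-1
  edge (18, 10)→(5, 0): d=(-13,-10) top-left  bias=+0
    (3,0)@(7, 1): e=[0,56,7] → ·  [on edge]
    (4,1)@(9, 3): e=[18,44,1] → #
    (5,1)@(11, 3): e=[0,42,21] → ·  [on edge]
    (4,2)@(9, 5): e=[54,34,-25] → ·
    (6,2)@(13, 5): e=[18,30,15] → #
    (7,2)@(15, 5): e=[0,28,35] → ·  [on edge]
    (6,3)@(13, 7): e=[54,20,-11] → ·
    (7,3)@(15, 7): e=[36,18,9] → #
    (8,3)@(17, 7): e=[18,16,29] → #
    (9,3)@(19, 7): e=[0,14,49] → ·  [on edge]
    (7,4)@(15, 9): e=[72,8,-17] → ·
    (8,4)@(17, 9): e=[54,6,3] → #
    (11,4)@(23, 9): e=[0,0,63] → ·  [on edge]
  covered (7 px):
    · · · · · · · · · · · ·
    · · · · # · · · · · · ·
    · · · · · · # · · · · ·
    · · · · · · · # # · · ·
    · · · · · · · · # # # ·
T3:
  2·area = 7  (B↔C swapped to make it positive)
  edge (19, 2)→(12, 9): d=(-7,7) right/bottom  bias=-1
  edge (12, 9)→(12, 8): d=(0,-1) top-left  bias=+0
  edge (12, 8)→(19, 2): d=(7,-6) top-left  bias=+0
  covered (0 px):
    · · · · · · · · · · · ·
    · · · · · · · · · · · ·
    · · · · · · · · · · · ·
    · · · · · · · · · · · ·
    · · · · · · · · · · · ·

Answer: [[6,0],[5,1],[6,1],[3,2],[4,2],[2,3]]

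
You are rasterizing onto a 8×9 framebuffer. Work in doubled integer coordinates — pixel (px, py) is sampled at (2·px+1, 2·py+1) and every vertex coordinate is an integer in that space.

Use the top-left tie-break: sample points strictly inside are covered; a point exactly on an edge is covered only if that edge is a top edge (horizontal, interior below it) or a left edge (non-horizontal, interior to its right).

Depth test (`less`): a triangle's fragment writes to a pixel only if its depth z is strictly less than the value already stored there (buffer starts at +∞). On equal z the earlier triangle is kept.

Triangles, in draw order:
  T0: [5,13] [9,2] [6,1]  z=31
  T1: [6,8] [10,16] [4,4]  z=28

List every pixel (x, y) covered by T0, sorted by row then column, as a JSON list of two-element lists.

T0:
  2·area = 37  (B↔C swapped to make it positive)
  edge (5, 13)→(6, 1): d=(1,-12) top-left  bias=+0
  edge (6, 1)→(9, 2): d=(3,1) right/bottom  bias=-1
  edge (9, 2)→(5, 13): d=(-4,11) right/bottom  bias=-1
    (3,1)@(7, 3): e=[14,5,18] → █
    (4,1)@(9, 3): e=[38,3,-4] → ·
    (3,2)@(7, 5): e=[16,11,10] → █
    (4,2)@(9, 5): e=[40,9,-12] → ·
    (3,3)@(7, 7): e=[18,17,2] → █
    (4,3)@(9, 7): e=[42,15,-20] → ·
    (3,4)@(7, 9): e=[20,23,-6] → ·
    (2,6)@(5, 13): e=[0,37,0] → ·  [on edge]
  covered (3 px):
    · · · · · · · ·
    · · · █ · · · ·
    · · · █ · · · ·
    · · · █ · · · ·
    · · · · · · · ·
    · · · · · · · ·
    · · · · · · · ·
    · · · · · · · ·
    · · · · · · · ·
T1:
  degenerate (2·area = 0) — covers nothing

Result: [[3,1],[3,2],[3,3]]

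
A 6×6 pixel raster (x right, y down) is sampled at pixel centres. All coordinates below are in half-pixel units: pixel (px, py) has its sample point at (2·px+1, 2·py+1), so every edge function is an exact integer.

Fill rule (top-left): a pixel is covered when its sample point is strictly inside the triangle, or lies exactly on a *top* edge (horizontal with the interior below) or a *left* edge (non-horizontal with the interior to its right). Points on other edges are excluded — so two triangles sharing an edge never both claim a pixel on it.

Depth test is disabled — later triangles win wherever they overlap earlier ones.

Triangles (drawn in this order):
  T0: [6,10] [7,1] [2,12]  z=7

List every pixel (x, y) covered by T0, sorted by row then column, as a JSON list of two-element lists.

T0:
  2·area = 34  (B↔C swapped to make it positive)
  edge (6, 10)→(2, 12): d=(-4,2) right/bottom  bias=-1
  edge (2, 12)→(7, 1): d=(5,-11) top-left  bias=+0
  edge (7, 1)→(6, 10): d=(-1,9) right/bottom  bias=-1
    (3,0)@(7, 1): e=[34,0,0] → ·  [on edge]
    (2,3)@(5, 7): e=[14,8,12] → #
    (3,3)@(7, 7): e=[10,30,-6] → ·
    (2,4)@(5, 9): e=[6,18,10] → #
    (3,4)@(7, 9): e=[2,40,-8] → ·
    (1,5)@(3, 11): e=[2,6,26] → #
    (2,5)@(5, 11): e=[-2,28,8] → ·
  covered (3 px):
    · · · · · ·
    · · · · · ·
    · · · · · ·
    · · # · · ·
    · · # · · ·
    · # · · · ·

Result: [[2,3],[2,4],[1,5]]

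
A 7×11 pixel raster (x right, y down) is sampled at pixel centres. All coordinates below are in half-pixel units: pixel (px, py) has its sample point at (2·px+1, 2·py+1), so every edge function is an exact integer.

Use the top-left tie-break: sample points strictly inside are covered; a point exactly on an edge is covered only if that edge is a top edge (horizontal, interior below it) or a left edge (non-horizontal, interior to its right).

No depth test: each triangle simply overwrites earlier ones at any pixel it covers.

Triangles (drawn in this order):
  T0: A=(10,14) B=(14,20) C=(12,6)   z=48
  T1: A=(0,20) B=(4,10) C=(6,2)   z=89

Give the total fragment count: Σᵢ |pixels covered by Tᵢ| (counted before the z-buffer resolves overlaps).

T0:
  2·area = 44  (B↔C swapped to make it positive)
  edge (10, 14)→(12, 6): d=(2,-8) top-left  bias=+0
  edge (12, 6)→(14, 20): d=(2,14) right/bottom  bias=-1
  edge (14, 20)→(10, 14): d=(-4,-6) top-left  bias=+0
    (5,5)@(11, 11): e=[2,24,18] → X
    (6,5)@(13, 11): e=[18,-4,30] → .
    (5,6)@(11, 13): e=[6,28,10] → X
    (6,6)@(13, 13): e=[22,0,22] → .  [on edge]
    (5,7)@(11, 15): e=[10,32,2] → X
    (6,7)@(13, 15): e=[26,4,14] → X
    (5,8)@(11, 17): e=[14,36,-6] → .
    (6,8)@(13, 17): e=[30,8,6] → X
    (6,9)@(13, 19): e=[34,12,-2] → .
  covered (5 px):
    . . . . . . .
    . . . . . . .
    . . . . . . .
    . . . . . . .
    . . . . . . .
    . . . . . X .
    . . . . . X .
    . . . . . X X
    . . . . . . X
    . . . . . . .
    . . . . . . .
T1:
  2·area = 12  (B↔C swapped to make it positive)
  edge (0, 20)→(6, 2): d=(6,-18) top-left  bias=+0
  edge (6, 2)→(4, 10): d=(-2,8) right/bottom  bias=-1
  edge (4, 10)→(0, 20): d=(-4,10) right/bottom  bias=-1
    (2,2)@(5, 5): e=[0,2,10] → X  [on edge]
    (3,2)@(7, 5): e=[36,-14,-10] → .
    (2,3)@(5, 7): e=[12,-2,2] → .
    (1,5)@(3, 11): e=[0,6,6] → X  [on edge]
    (2,5)@(5, 11): e=[36,-10,-14] → .
    (1,6)@(3, 13): e=[12,2,-2] → .
    (0,8)@(1, 17): e=[0,10,2] → X  [on edge]
    (1,8)@(3, 17): e=[36,-6,-18] → .
    (0,9)@(1, 19): e=[12,6,-6] → .
  covered (3 px):
    . . . . . . .
    . . . . . . .
    . . X . . . .
    . . . . . . .
    . . . . . . .
    . X . . . . .
    . . . . . . .
    . . . . . . .
    X . . . . . .
    . . . . . . .
    . . . . . . .

Final: 8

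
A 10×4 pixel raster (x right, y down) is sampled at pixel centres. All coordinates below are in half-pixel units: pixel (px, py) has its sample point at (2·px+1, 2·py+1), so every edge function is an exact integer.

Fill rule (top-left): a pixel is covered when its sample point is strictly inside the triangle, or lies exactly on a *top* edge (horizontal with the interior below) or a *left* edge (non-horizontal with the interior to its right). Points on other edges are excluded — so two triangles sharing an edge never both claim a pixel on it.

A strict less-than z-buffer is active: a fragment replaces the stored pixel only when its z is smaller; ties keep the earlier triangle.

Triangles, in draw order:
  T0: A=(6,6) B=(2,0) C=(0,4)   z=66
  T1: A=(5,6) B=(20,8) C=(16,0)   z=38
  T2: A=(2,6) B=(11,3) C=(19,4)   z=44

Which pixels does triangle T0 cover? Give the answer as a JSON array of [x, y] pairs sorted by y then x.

T0:
  2·area = 28  (B↔C swapped to make it positive)
  edge (6, 6)→(0, 4): d=(-6,-2) top-left  bias=+0
  edge (0, 4)→(2, 0): d=(2,-4) top-left  bias=+0
  edge (2, 0)→(6, 6): d=(4,6) right/bottom  bias=-1
    (0,1)@(1, 3): e=[8,2,18] → █
    (1,1)@(3, 3): e=[12,10,6] → █
    (2,1)@(5, 3): e=[16,18,-6] → ·
    (0,2)@(1, 5): e=[-4,6,26] → ·
    (1,2)@(3, 5): e=[0,14,14] → █  [on edge]
    (2,2)@(5, 5): e=[4,22,2] → █
    (3,2)@(7, 5): e=[8,30,-10] → ·
    (1,3)@(3, 7): e=[-12,18,22] → ·
    (2,3)@(5, 7): e=[-8,26,10] → ·
    (4,3)@(9, 7): e=[0,42,-14] → ·  [on edge]
  covered (4 px):
    · · · · · · · · · ·
    █ █ · · · · · · · ·
    · █ █ · · · · · · ·
    · · · · · · · · · ·
T1:
  2·area = 112  (B↔C swapped to make it positive)
  edge (5, 6)→(16, 0): d=(11,-6) top-left  bias=+0
  edge (16, 0)→(20, 8): d=(4,8) right/bottom  bias=-1
  edge (20, 8)→(5, 6): d=(-15,-2) top-left  bias=+0
    (7,0)@(15, 1): e=[5,12,95] → █
    (8,0)@(17, 1): e=[17,-4,99] → ·
    (5,1)@(11, 3): e=[3,52,57] → █
    (6,1)@(13, 3): e=[15,36,61] → █
    (8,1)@(17, 3): e=[39,4,69] → █
    (9,1)@(19, 3): e=[51,-12,73] → ·
    (3,2)@(7, 5): e=[1,92,19] → █
    (4,2)@(9, 5): e=[13,76,23] → █
    (9,2)@(19, 5): e=[73,-4,43] → ·
    (3,3)@(7, 7): e=[23,100,-11] → ·
    (4,3)@(9, 7): e=[35,84,-7] → ·
    (5,3)@(11, 7): e=[47,68,-3] → ·
  covered (15 px):
    · · · · · · · █ · ·
    · · · · · █ █ █ █ ·
    · · · █ █ █ █ █ █ ·
    · · · · · · █ █ █ █
T2:
  2·area = 33
  edge (2, 6)→(11, 3): d=(9,-3) top-left  bias=+0
  edge (11, 3)→(19, 4): d=(8,1) right/bottom  bias=-1
  edge (19, 4)→(2, 6): d=(-17,2) right/bottom  bias=-1
    (8,0)@(17, 1): e=[0,-22,55] → ·  [on edge]
    (5,1)@(11, 3): e=[0,0,33] → ·  [on edge]
    (2,2)@(5, 5): e=[0,22,11] → █  [on edge]
    (3,2)@(7, 5): e=[6,20,7] → █
    (4,2)@(9, 5): e=[12,18,3] → █
    (5,2)@(11, 5): e=[18,16,-1] → ·
    (2,3)@(5, 7): e=[18,38,-23] → ·
    (3,3)@(7, 7): e=[24,36,-27] → ·
    (4,3)@(9, 7): e=[30,34,-31] → ·
  covered (3 px):
    · · · · · · · · · ·
    · · · · · · · · · ·
    · · █ █ █ · · · · ·
    · · · · · · · · · ·

Answer: [[0,1],[1,1],[1,2],[2,2]]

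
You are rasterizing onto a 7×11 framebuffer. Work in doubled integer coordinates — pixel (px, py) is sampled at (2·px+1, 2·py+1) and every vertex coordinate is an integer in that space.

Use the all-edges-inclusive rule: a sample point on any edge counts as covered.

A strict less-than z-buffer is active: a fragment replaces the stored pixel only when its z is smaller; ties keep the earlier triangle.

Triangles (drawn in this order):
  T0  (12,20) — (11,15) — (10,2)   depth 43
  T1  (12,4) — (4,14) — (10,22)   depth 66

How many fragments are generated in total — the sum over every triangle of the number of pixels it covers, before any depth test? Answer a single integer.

T0:
  2·area = 8
  edge (12, 20)→(11, 15): d=(-1,-5) inclusive
  edge (11, 15)→(10, 2): d=(-1,-13) inclusive
  edge (10, 2)→(12, 20): d=(2,18) inclusive
    (4,2)@(9, 5): e=[0,-16,24] → ·  [on edge]
    (5,5)@(11, 11): e=[4,4,0] → #  [on edge]
    (6,5)@(13, 11): e=[14,30,-36] → ·
    (5,6)@(11, 13): e=[2,2,4] → #
    (6,6)@(13, 13): e=[12,28,-32] → ·
    (5,7)@(11, 15): e=[0,0,8] → #  [on edge]
    (6,7)@(13, 15): e=[10,26,-28] → ·
    (5,8)@(11, 17): e=[-2,-2,12] → ·
  covered (3 px):
    · · · · · · ·
    · · · · · · ·
    · · · · · · ·
    · · · · · · ·
    · · · · · · ·
    · · · · · # ·
    · · · · · # ·
    · · · · · # ·
    · · · · · · ·
    · · · · · · ·
    · · · · · · ·
T1:
  2·area = 124  (B↔C swapped to make it positive)
  edge (12, 4)→(10, 22): d=(-2,18) inclusive
  edge (10, 22)→(4, 14): d=(-6,-8) inclusive
  edge (4, 14)→(12, 4): d=(8,-10) inclusive
    (5,3)@(11, 7): e=[12,98,14] → #
    (6,3)@(13, 7): e=[-24,114,34] → ·
    (4,4)@(9, 9): e=[44,70,10] → #
    (6,4)@(13, 9): e=[-28,102,50] → ·
    (3,5)@(7, 11): e=[76,42,6] → #
    (6,5)@(13, 11): e=[-32,90,66] → ·
    (2,6)@(5, 13): e=[108,14,2] → #
    (5,6)@(11, 13): e=[0,62,62] → #  [on edge]
    (6,6)@(13, 13): e=[-36,78,82] → ·
    (2,7)@(5, 15): e=[104,2,18] → #
    (5,7)@(11, 15): e=[-4,50,78] → ·
    (2,8)@(5, 17): e=[100,-10,34] → ·
  covered (16 px):
    · · · · · · ·
    · · · · · · ·
    · · · · · · ·
    · · · · · # ·
    · · · · # # ·
    · · · # # # ·
    · · # # # # ·
    · · # # # · ·
    · · · # # · ·
    · · · · # · ·
    · · · · · · ·

Result: 19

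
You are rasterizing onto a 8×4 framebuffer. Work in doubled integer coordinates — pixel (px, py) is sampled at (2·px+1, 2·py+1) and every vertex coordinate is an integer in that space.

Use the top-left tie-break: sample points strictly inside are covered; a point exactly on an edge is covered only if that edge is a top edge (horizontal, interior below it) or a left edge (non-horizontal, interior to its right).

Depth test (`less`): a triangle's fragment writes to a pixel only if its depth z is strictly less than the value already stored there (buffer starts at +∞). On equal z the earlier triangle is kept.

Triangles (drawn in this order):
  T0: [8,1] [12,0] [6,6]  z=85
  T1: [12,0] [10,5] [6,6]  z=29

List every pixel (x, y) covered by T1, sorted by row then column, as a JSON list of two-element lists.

T0:
  2·area = 18
  edge (8, 1)→(12, 0): d=(4,-1) top-left  bias=+0
  edge (12, 0)→(6, 6): d=(-6,6) right/bottom  bias=-1
  edge (6, 6)→(8, 1): d=(2,-5) top-left  bias=+0
    (4,0)@(9, 1): e=[1,12,5] → █
    (5,0)@(11, 1): e=[3,0,15] → ·  [on edge]
    (4,1)@(9, 3): e=[9,0,9] → ·  [on edge]
    (3,2)@(7, 5): e=[15,0,3] → ·  [on edge]
    (2,3)@(5, 7): e=[21,0,-3] → ·  [on edge]
  covered (1 px):
    · · · · █ · · ·
    · · · · · · · ·
    · · · · · · · ·
    · · · · · · · ·
T1:
  2·area = 18
  edge (12, 0)→(10, 5): d=(-2,5) right/bottom  bias=-1
  edge (10, 5)→(6, 6): d=(-4,1) right/bottom  bias=-1
  edge (6, 6)→(12, 0): d=(6,-6) top-left  bias=+0
    (5,0)@(11, 1): e=[3,15,0] → █  [on edge]
    (6,0)@(13, 1): e=[-7,13,12] → ·
    (4,1)@(9, 3): e=[9,9,0] → █  [on edge]
    (5,1)@(11, 3): e=[-1,7,12] → ·
    (3,2)@(7, 5): e=[15,3,0] → █  [on edge]
    (5,2)@(11, 5): e=[-5,-1,24] → ·
    (2,3)@(5, 7): e=[21,-3,0] → ·  [on edge]
    (3,3)@(7, 7): e=[11,-5,12] → ·
    (4,3)@(9, 7): e=[1,-7,24] → ·
  covered (4 px):
    · · · · · █ · ·
    · · · · █ · · ·
    · · · █ █ · · ·
    · · · · · · · ·

Final: [[5,0],[4,1],[3,2],[4,2]]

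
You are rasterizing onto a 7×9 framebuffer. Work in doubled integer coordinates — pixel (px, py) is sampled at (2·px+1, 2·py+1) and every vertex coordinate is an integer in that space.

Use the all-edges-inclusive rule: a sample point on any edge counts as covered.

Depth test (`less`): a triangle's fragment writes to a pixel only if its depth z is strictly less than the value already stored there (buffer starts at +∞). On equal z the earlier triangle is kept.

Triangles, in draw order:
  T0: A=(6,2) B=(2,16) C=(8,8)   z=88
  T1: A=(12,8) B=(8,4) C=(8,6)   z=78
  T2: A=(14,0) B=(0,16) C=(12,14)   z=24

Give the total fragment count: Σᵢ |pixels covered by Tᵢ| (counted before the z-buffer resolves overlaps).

T0:
  2·area = 52  (B↔C swapped to make it positive)
  edge (6, 2)→(8, 8): d=(2,6) inclusive
  edge (8, 8)→(2, 16): d=(-6,8) inclusive
  edge (2, 16)→(6, 2): d=(4,-14) inclusive
    (3,2)@(7, 5): e=[0,26,26] → #  [on edge]
    (4,2)@(9, 5): e=[-12,10,54] → ·
    (2,3)@(5, 7): e=[16,30,6] → #
    (4,3)@(9, 7): e=[-8,-2,62] → ·
    (2,4)@(5, 9): e=[20,18,14] → #
    (4,4)@(9, 9): e=[-4,-14,70] → ·
    (2,5)@(5, 11): e=[24,6,22] → #
    (3,5)@(7, 11): e=[12,-10,50] → ·
    (4,5)@(9, 11): e=[0,-26,78] → ·  [on edge]
    (1,6)@(3, 13): e=[40,10,2] → #
    (2,6)@(5, 13): e=[28,-6,30] → ·
    (1,7)@(3, 15): e=[44,-2,10] → ·
    (5,8)@(11, 17): e=[0,-78,130] → ·  [on edge]
  covered (7 px):
    · · · · · · ·
    · · · · · · ·
    · · · # · · ·
    · · # # · · ·
    · · # # · · ·
    · · # · · · ·
    · # · · · · ·
    · · · · · · ·
    · · · · · · ·
T1:
  2·area = 8  (B↔C swapped to make it positive)
  edge (12, 8)→(8, 6): d=(-4,-2) inclusive
  edge (8, 6)→(8, 4): d=(0,-2) inclusive
  edge (8, 4)→(12, 8): d=(4,4) inclusive
    (2,0)@(5, 1): e=[14,-6,0] → ·  [on edge]
    (3,1)@(7, 3): e=[10,-2,0] → ·  [on edge]
    (4,2)@(9, 5): e=[6,2,0] → #  [on edge]
    (5,2)@(11, 5): e=[10,6,-8] → ·
    (4,3)@(9, 7): e=[-2,2,8] → ·
    (5,3)@(11, 7): e=[2,6,0] → #  [on edge]
    (6,3)@(13, 7): e=[6,10,-8] → ·
    (5,4)@(11, 9): e=[-6,6,8] → ·
    (6,4)@(13, 9): e=[-2,10,0] → ·  [on edge]
  covered (2 px):
    · · · · · · ·
    · · · · · · ·
    · · · · # · ·
    · · · · · # ·
    · · · · · · ·
    · · · · · · ·
    · · · · · · ·
    · · · · · · ·
    · · · · · · ·
T2:
  2·area = 164  (B↔C swapped to make it positive)
  edge (14, 0)→(12, 14): d=(-2,14) inclusive
  edge (12, 14)→(0, 16): d=(-12,2) inclusive
  edge (0, 16)→(14, 0): d=(14,-16) inclusive
    (6,1)@(13, 3): e=[8,130,26] → #
    (5,2)@(11, 5): e=[32,110,22] → #
    (4,3)@(9, 7): e=[56,90,18] → #
    (6,3)@(13, 7): e=[0,82,82] → #  [on edge]
    (3,4)@(7, 9): e=[80,70,14] → #
    (6,4)@(13, 9): e=[-4,58,110] → ·
    (2,5)@(5, 11): e=[104,50,10] → #
    (6,5)@(13, 11): e=[-8,34,138] → ·
    (1,6)@(3, 13): e=[128,30,6] → #
    (6,6)@(13, 13): e=[-12,10,166] → ·
    (0,7)@(1, 15): e=[152,10,2] → #
    (3,7)@(7, 15): e=[68,-2,98] → ·
  covered (21 px):
    · · · · · · ·
    · · · · · · #
    · · · · · # #
    · · · · # # #
    · · · # # # ·
    · · # # # # ·
    · # # # # # ·
    # # # · · · ·
    · · · · · · ·

Answer: 30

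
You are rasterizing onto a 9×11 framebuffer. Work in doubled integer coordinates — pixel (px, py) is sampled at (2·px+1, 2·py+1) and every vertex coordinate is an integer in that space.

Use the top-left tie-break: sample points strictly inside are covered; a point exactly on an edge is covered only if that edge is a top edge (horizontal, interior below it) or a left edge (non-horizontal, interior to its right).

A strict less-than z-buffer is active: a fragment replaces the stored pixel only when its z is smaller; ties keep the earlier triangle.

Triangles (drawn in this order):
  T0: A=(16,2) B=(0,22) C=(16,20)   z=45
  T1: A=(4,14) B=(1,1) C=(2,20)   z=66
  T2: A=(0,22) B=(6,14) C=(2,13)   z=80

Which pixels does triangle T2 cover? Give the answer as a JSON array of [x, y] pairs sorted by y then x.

T0:
  2·area = 288  (B↔C swapped to make it positive)
  edge (16, 2)→(16, 20): d=(0,18) right/bottom  bias=-1
  edge (16, 20)→(0, 22): d=(-16,2) right/bottom  bias=-1
  edge (0, 22)→(16, 2): d=(16,-20) top-left  bias=+0
    (7,2)@(15, 5): e=[18,242,28] → #
    (8,2)@(17, 5): e=[-18,238,68] → ·
    (6,3)@(13, 7): e=[54,214,20] → #
    (8,3)@(17, 7): e=[-18,206,100] → ·
    (5,4)@(11, 9): e=[90,186,12] → #
    (8,4)@(17, 9): e=[-18,174,132] → ·
    (4,5)@(9, 11): e=[126,158,4] → #
    (8,5)@(17, 11): e=[-18,142,164] → ·
    (4,6)@(9, 13): e=[126,126,36] → #
    (8,6)@(17, 13): e=[-18,110,196] → ·
    (3,7)@(7, 15): e=[162,98,28] → #
    (8,7)@(17, 15): e=[-18,78,228] → ·
  covered (36 px):
    · · · · · · · · ·
    · · · · · · · · ·
    · · · · · · · # ·
    · · · · · · # # ·
    · · · · · # # # ·
    · · · · # # # # ·
    · · · · # # # # ·
    · · · # # # # # ·
    · · # # # # # # ·
    · # # # # # # # ·
    # # # # · · · · ·
T1:
  2·area = 44  (B↔C swapped to make it positive)
  edge (4, 14)→(2, 20): d=(-2,6) right/bottom  bias=-1
  edge (2, 20)→(1, 1): d=(-1,-19) top-left  bias=+0
  edge (1, 1)→(4, 14): d=(3,13) right/bottom  bias=-1
    (0,0)@(1, 1): e=[44,0,0] → ·  [on edge]
    (3,2)@(7, 5): e=[0,110,-66] → ·  [on edge]
    (1,5)@(3, 11): e=[12,28,4] → #
    (2,5)@(5, 11): e=[0,66,-22] → ·  [on edge]
    (1,6)@(3, 13): e=[8,26,10] → #
    (2,6)@(5, 13): e=[-4,64,-16] → ·
    (1,7)@(3, 15): e=[4,24,16] → #
    (2,7)@(5, 15): e=[-8,62,-10] → ·
    (1,8)@(3, 17): e=[0,22,22] → ·  [on edge]
  covered (3 px):
    · · · · · · · · ·
    · · · · · · · · ·
    · · · · · · · · ·
    · · · · · · · · ·
    · · · · · · · · ·
    · # · · · · · · ·
    · # · · · · · · ·
    · # · · · · · · ·
    · · · · · · · · ·
    · · · · · · · · ·
    · · · · · · · · ·
T2:
  2·area = 38  (B↔C swapped to make it positive)
  edge (0, 22)→(2, 13): d=(2,-9) top-left  bias=+0
  edge (2, 13)→(6, 14): d=(4,1) right/bottom  bias=-1
  edge (6, 14)→(0, 22): d=(-6,8) right/bottom  bias=-1
    (1,7)@(3, 15): e=[13,7,18] → #
    (2,7)@(5, 15): e=[31,5,2] → #
    (3,7)@(7, 15): e=[49,3,-14] → ·
    (1,8)@(3, 17): e=[17,15,6] → #
    (2,8)@(5, 17): e=[35,13,-10] → ·
    (0,9)@(1, 19): e=[3,25,10] → #
    (1,9)@(3, 19): e=[21,23,-6] → ·
    (0,10)@(1, 21): e=[7,33,-2] → ·
  covered (4 px):
    · · · · · · · · ·
    · · · · · · · · ·
    · · · · · · · · ·
    · · · · · · · · ·
    · · · · · · · · ·
    · · · · · · · · ·
    · · · · · · · · ·
    · # # · · · · · ·
    · # · · · · · · ·
    # · · · · · · · ·
    · · · · · · · · ·

Answer: [[1,7],[2,7],[1,8],[0,9]]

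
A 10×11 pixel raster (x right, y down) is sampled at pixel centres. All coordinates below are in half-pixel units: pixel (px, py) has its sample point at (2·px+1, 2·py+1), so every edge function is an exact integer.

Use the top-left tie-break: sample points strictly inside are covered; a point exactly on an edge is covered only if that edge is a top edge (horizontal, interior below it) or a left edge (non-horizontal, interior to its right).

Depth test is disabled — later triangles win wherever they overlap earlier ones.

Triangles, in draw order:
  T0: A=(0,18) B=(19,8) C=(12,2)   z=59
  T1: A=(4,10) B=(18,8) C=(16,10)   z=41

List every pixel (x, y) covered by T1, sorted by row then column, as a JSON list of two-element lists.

T0:
  2·area = 184  (B↔C swapped to make it positive)
  edge (0, 18)→(12, 2): d=(12,-16) top-left  bias=+0
  edge (12, 2)→(19, 8): d=(7,6) right/bottom  bias=-1
  edge (19, 8)→(0, 18): d=(-19,10) right/bottom  bias=-1
    (6,1)@(13, 3): e=[28,1,155] → █
    (7,1)@(15, 3): e=[60,-11,135] → ·
    (5,2)@(11, 5): e=[20,27,137] → █
    (7,2)@(15, 5): e=[84,3,97] → █
    (8,2)@(17, 5): e=[116,-9,77] → ·
    (4,3)@(9, 7): e=[12,53,119] → █
    (8,3)@(17, 7): e=[140,5,39] → █
    (9,3)@(19, 7): e=[172,-7,19] → ·
    (3,4)@(7, 9): e=[4,79,101] → █
    (9,4)@(19, 9): e=[196,7,-19] → ·
    (3,5)@(7, 11): e=[28,93,63] → █
    (7,5)@(15, 11): e=[156,45,-17] → ·
  covered (25 px):
    · · · · · · · · · ·
    · · · · · · █ · · ·
    · · · · · █ █ █ · ·
    · · · · █ █ █ █ █ ·
    · · · █ █ █ █ █ █ ·
    · · · █ █ █ █ · · ·
    · · █ █ █ · · · · ·
    · █ █ · · · · · · ·
    █ · · · · · · · · ·
    · · · · · · · · · ·
    · · · · · · · · · ·
T1:
  2·area = 24
  edge (4, 10)→(18, 8): d=(14,-2) top-left  bias=+0
  edge (18, 8)→(16, 10): d=(-2,2) right/bottom  bias=-1
  edge (16, 10)→(4, 10): d=(-12,0) right/bottom  bias=-1
    (9,3)@(19, 7): e=[-12,0,36] → ·  [on edge]
    (5,4)@(11, 9): e=[0,12,12] → █  [on edge]
    (6,4)@(13, 9): e=[4,8,12] → █
    (7,4)@(15, 9): e=[8,4,12] → █
    (8,4)@(17, 9): e=[12,0,12] → ·  [on edge]
    (5,5)@(11, 11): e=[28,8,-12] → ·
    (6,5)@(13, 11): e=[32,4,-12] → ·
    (7,5)@(15, 11): e=[36,0,-12] → ·  [on edge]
    (6,6)@(13, 13): e=[60,0,-36] → ·  [on edge]
    (5,7)@(11, 15): e=[84,0,-60] → ·  [on edge]
    (4,8)@(9, 17): e=[108,0,-84] → ·  [on edge]
    (3,9)@(7, 19): e=[132,0,-108] → ·  [on edge]
    (2,10)@(5, 21): e=[156,0,-132] → ·  [on edge]
  covered (3 px):
    · · · · · · · · · ·
    · · · · · · · · · ·
    · · · · · · · · · ·
    · · · · · · · · · ·
    · · · · · █ █ █ · ·
    · · · · · · · · · ·
    · · · · · · · · · ·
    · · · · · · · · · ·
    · · · · · · · · · ·
    · · · · · · · · · ·
    · · · · · · · · · ·

Final: [[5,4],[6,4],[7,4]]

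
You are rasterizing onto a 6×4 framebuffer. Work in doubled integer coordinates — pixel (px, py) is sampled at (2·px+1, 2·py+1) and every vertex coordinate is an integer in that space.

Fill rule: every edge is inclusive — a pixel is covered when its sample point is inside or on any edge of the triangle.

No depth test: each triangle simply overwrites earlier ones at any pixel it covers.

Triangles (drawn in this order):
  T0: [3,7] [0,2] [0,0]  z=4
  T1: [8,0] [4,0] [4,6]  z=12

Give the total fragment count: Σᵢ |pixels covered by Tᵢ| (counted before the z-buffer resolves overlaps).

T0:
  2·area = 6
  edge (3, 7)→(0, 2): d=(-3,-5) inclusive
  edge (0, 2)→(0, 0): d=(0,-2) inclusive
  edge (0, 0)→(3, 7): d=(3,7) inclusive
    (0,1)@(1, 3): e=[2,2,2] → X
    (1,1)@(3, 3): e=[12,6,-12] → .
    (0,2)@(1, 5): e=[-4,2,8] → .
    (1,3)@(3, 7): e=[0,6,0] → X  [on edge]
    (2,3)@(5, 7): e=[10,10,-14] → .
  covered (2 px):
    . . . . . .
    X . . . . .
    . . . . . .
    . X . . . .
T1:
  2·area = 24  (B↔C swapped to make it positive)
  edge (8, 0)→(4, 6): d=(-4,6) inclusive
  edge (4, 6)→(4, 0): d=(0,-6) inclusive
  edge (4, 0)→(8, 0): d=(4,0) inclusive
    (2,0)@(5, 1): e=[14,6,4] → X
    (3,0)@(7, 1): e=[2,18,4] → X
    (4,0)@(9, 1): e=[-10,30,4] → .
    (2,1)@(5, 3): e=[6,6,12] → X
    (3,1)@(7, 3): e=[-6,18,12] → .
    (2,2)@(5, 5): e=[-2,6,20] → .
  covered (3 px):
    . . X X . .
    . . X . . .
    . . . . . .
    . . . . . .

Answer: 5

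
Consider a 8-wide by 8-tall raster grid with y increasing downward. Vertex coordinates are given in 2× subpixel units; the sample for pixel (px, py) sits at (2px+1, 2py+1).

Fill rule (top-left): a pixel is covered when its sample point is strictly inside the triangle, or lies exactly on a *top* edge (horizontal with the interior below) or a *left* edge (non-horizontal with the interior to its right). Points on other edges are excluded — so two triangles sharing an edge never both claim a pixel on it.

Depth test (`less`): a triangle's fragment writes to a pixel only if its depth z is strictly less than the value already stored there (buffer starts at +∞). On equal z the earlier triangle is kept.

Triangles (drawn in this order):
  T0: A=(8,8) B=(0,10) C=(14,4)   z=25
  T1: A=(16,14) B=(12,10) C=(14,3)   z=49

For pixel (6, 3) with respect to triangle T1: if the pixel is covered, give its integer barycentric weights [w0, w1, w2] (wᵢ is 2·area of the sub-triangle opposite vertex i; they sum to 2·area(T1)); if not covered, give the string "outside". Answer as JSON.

T0:
  2·area = 20
  edge (8, 8)→(0, 10): d=(-8,2) right/bottom  bias=-1
  edge (0, 10)→(14, 4): d=(14,-6) top-left  bias=+0
  edge (14, 4)→(8, 8): d=(-6,4) right/bottom  bias=-1
    (3,3)@(7, 7): e=[10,0,10] → #  [on edge]
    (4,3)@(9, 7): e=[6,12,2] → #
    (5,3)@(11, 7): e=[2,24,-6] → ·
    (1,4)@(3, 9): e=[2,4,14] → #
    (2,4)@(5, 9): e=[-2,16,6] → ·
    (3,4)@(7, 9): e=[-6,28,-2] → ·
    (4,4)@(9, 9): e=[-10,40,-10] → ·
    (1,5)@(3, 11): e=[-14,32,2] → ·
  covered (3 px):
    · · · · · · · ·
    · · · · · · · ·
    · · · · · · · ·
    · · · # # · · ·
    · # · · · · · ·
    · · · · · · · ·
    · · · · · · · ·
    · · · · · · · ·
T1:
  2·area = 36
  edge (16, 14)→(12, 10): d=(-4,-4) top-left  bias=+0
  edge (12, 10)→(14, 3): d=(2,-7) top-left  bias=+0
  edge (14, 3)→(16, 14): d=(2,11) right/bottom  bias=-1
    (1,0)@(3, 1): e=[0,-81,117] → ·  [on edge]
    (2,1)@(5, 3): e=[0,-63,99] → ·  [on edge]
    (3,2)@(7, 5): e=[0,-45,81] → ·  [on edge]
    (4,3)@(9, 7): e=[0,-27,63] → ·  [on edge]
    (6,3)@(13, 7): e=[16,1,19] → #
    (7,3)@(15, 7): e=[24,15,-3] → ·
    (5,4)@(11, 9): e=[0,-9,45] → ·  [on edge]
    (6,4)@(13, 9): e=[8,5,23] → #
    (7,4)@(15, 9): e=[16,19,1] → #
    (6,5)@(13, 11): e=[0,9,27] → #  [on edge]
    (6,6)@(13, 13): e=[-8,13,31] → ·
    (7,6)@(15, 13): e=[0,27,9] → #  [on edge]
  covered (6 px):
    · · · · · · · ·
    · · · · · · · ·
    · · · · · · · ·
    · · · · · · # ·
    · · · · · · # #
    · · · · · · # #
    · · · · · · · #
    · · · · · · · ·

Result: [1,19,16]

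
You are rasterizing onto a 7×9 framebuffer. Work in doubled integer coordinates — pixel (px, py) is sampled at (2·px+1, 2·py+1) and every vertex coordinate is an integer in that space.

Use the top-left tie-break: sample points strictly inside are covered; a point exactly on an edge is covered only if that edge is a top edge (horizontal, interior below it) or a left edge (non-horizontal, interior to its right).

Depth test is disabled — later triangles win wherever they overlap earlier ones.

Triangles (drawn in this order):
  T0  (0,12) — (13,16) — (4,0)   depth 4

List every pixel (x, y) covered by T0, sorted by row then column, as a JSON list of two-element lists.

T0:
  2·area = 172  (B↔C swapped to make it positive)
  edge (0, 12)→(4, 0): d=(4,-12) top-left  bias=+0
  edge (4, 0)→(13, 16): d=(9,16) right/bottom  bias=-1
  edge (13, 16)→(0, 12): d=(-13,-4) top-left  bias=+0
    (1,1)@(3, 3): e=[0,43,129] → #  [on edge]
    (2,1)@(5, 3): e=[24,11,137] → #
    (3,1)@(7, 3): e=[48,-21,145] → ·
    (1,2)@(3, 5): e=[8,61,103] → #
    (3,2)@(7, 5): e=[56,-3,119] → ·
    (1,3)@(3, 7): e=[16,79,77] → #
    (3,3)@(7, 7): e=[64,15,93] → #
    (4,3)@(9, 7): e=[88,-17,101] → ·
    (0,4)@(1, 9): e=[0,129,43] → #  [on edge]
    (4,4)@(9, 9): e=[96,1,75] → #
    (5,4)@(11, 9): e=[120,-31,83] → ·
    (0,5)@(1, 11): e=[8,147,17] → #
  covered (22 px):
    · · · · · · ·
    · # # · · · ·
    · # # · · · ·
    · # # # · · ·
    # # # # # · ·
    # # # # # · ·
    · · # # # # ·
    · · · · · # ·
    · · · · · · ·

Final: [[1,1],[2,1],[1,2],[2,2],[1,3],[2,3],[3,3],[0,4],[1,4],[2,4],[3,4],[4,4],[0,5],[1,5],[2,5],[3,5],[4,5],[2,6],[3,6],[4,6],[5,6],[5,7]]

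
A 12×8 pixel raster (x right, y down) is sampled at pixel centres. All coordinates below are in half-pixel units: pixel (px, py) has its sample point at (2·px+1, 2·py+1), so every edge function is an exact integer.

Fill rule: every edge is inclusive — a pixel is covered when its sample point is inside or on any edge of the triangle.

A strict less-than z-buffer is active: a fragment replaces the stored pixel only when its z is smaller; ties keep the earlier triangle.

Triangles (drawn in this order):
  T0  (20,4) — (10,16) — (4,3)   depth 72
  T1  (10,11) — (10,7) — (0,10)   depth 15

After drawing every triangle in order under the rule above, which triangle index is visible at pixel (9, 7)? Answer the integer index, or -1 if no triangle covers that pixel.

T0:
  2·area = 202
  edge (20, 4)→(10, 16): d=(-10,12) inclusive
  edge (10, 16)→(4, 3): d=(-6,-13) inclusive
  edge (4, 3)→(20, 4): d=(16,1) inclusive
    (2,2)@(5, 5): e=[170,1,31] → #
    (3,2)@(7, 5): e=[146,27,29] → #
    (4,2)@(9, 5): e=[122,53,27] → #
    (5,2)@(11, 5): e=[98,79,25] → #
    (6,2)@(13, 5): e=[74,105,23] → #
    (7,2)@(15, 5): e=[50,131,21] → #
    (8,2)@(17, 5): e=[26,157,19] → #
    (9,2)@(19, 5): e=[2,183,17] → #
    (10,2)@(21, 5): e=[-22,209,15] → ·
    (2,3)@(5, 7): e=[150,-11,63] → ·
    (3,3)@(7, 7): e=[126,15,61] → #
    (9,3)@(19, 7): e=[-18,171,49] → ·
  covered (24 px):
    · · · · · · · · · · · ·
    · · · · · · · · · · · ·
    · · # # # # # # # # · ·
    · · · # # # # # # · · ·
    · · · # # # # # · · · ·
    · · · · # # # · · · · ·
    · · · · # # · · · · · ·
    · · · · · · · · · · · ·
T1:
  2·area = 40  (B↔C swapped to make it positive)
  edge (10, 11)→(0, 10): d=(-10,-1) inclusive
  edge (0, 10)→(10, 7): d=(10,-3) inclusive
  edge (10, 7)→(10, 11): d=(0,4) inclusive
    (2,4)@(5, 9): e=[15,5,20] → #
    (3,4)@(7, 9): e=[17,11,12] → #
    (4,4)@(9, 9): e=[19,17,4] → #
    (5,4)@(11, 9): e=[21,23,-4] → ·
    (2,5)@(5, 11): e=[-5,25,20] → ·
    (3,5)@(7, 11): e=[-3,31,12] → ·
    (4,5)@(9, 11): e=[-1,37,4] → ·
  covered (3 px):
    · · · · · · · · · · · ·
    · · · · · · · · · · · ·
    · · · · · · · · · · · ·
    · · · · · · · · · · · ·
    · · # # # · · · · · · ·
    · · · · · · · · · · · ·
    · · · · · · · · · · · ·
    · · · · · · · · · · · ·

Z-buffer (winner per pixel, '.' = empty):
  . . . . . . . . . . . .
  . . . . . . . . . . . .
  . . 0 0 0 0 0 0 0 0 . .
  . . . 0 0 0 0 0 0 . . .
  . . 1 1 1 0 0 0 . . . .
  . . . . 0 0 0 . . . . .
  . . . . 0 0 . . . . . .
  . . . . . . . . . . . .

Final: -1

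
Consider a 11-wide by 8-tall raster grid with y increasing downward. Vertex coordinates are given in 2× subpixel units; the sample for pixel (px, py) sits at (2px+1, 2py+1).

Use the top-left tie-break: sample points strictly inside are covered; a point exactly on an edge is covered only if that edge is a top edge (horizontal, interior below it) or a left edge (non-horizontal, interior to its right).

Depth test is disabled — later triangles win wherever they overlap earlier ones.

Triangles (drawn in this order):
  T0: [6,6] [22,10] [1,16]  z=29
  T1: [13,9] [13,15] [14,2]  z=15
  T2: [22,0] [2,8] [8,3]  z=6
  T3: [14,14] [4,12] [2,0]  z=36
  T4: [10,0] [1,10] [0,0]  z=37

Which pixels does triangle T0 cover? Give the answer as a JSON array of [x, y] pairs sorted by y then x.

T0:
  2·area = 180
  edge (6, 6)→(22, 10): d=(16,4) right/bottom  bias=-1
  edge (22, 10)→(1, 16): d=(-21,6) right/bottom  bias=-1
  edge (1, 16)→(6, 6): d=(5,-10) top-left  bias=+0
    (3,3)@(7, 7): e=[12,153,15] → X
    (4,3)@(9, 7): e=[4,141,35] → X
    (5,3)@(11, 7): e=[-4,129,55] → .
    (2,4)@(5, 9): e=[52,123,5] → X
    (5,4)@(11, 9): e=[28,87,65] → X
    (6,4)@(13, 9): e=[20,75,85] → X
    (7,4)@(15, 9): e=[12,63,105] → X
    (8,4)@(17, 9): e=[4,51,125] → X
    (9,4)@(19, 9): e=[-4,39,145] → .
    (2,5)@(5, 11): e=[84,81,15] → X
    (9,5)@(19, 11): e=[28,-3,155] → .
    (1,6)@(3, 13): e=[124,51,5] → X
  covered (22 px):
    . . . . . . . . . . .
    . . . . . . . . . . .
    . . . . . . . . . . .
    . . . X X . . . . . .
    . . X X X X X X X . .
    . . X X X X X X X . .
    . X X X X X . . . . .
    . X . . . . . . . . .
T1:
  2·area = 6  (B↔C swapped to make it positive)
  edge (13, 9)→(14, 2): d=(1,-7) top-left  bias=+0
  edge (14, 2)→(13, 15): d=(-1,13) right/bottom  bias=-1
  edge (13, 15)→(13, 9): d=(0,-6) top-left  bias=+0
    (6,0)@(13, 1): e=[-8,14,0] → .  [on edge]
    (6,1)@(13, 3): e=[-6,12,0] → .  [on edge]
    (6,2)@(13, 5): e=[-4,10,0] → .  [on edge]
    (6,3)@(13, 7): e=[-2,8,0] → .  [on edge]
    (6,4)@(13, 9): e=[0,6,0] → X  [on edge]
    (7,4)@(15, 9): e=[14,-20,12] → .
    (6,5)@(13, 11): e=[2,4,0] → X  [on edge]
    (7,5)@(15, 11): e=[16,-22,12] → .
    (6,6)@(13, 13): e=[4,2,0] → X  [on edge]
    (7,6)@(15, 13): e=[18,-24,12] → .
    (6,7)@(13, 15): e=[6,0,0] → .  [on edge]
  covered (3 px):
    . . . . . . . . . . .
    . . . . . . . . . . .
    . . . . . . . . . . .
    . . . . . . . . . . .
    . . . . . . X . . . .
    . . . . . . X . . . .
    . . . . . . X . . . .
    . . . . . . . . . . .
T2:
  2·area = 52
  edge (22, 0)→(2, 8): d=(-20,8) right/bottom  bias=-1
  edge (2, 8)→(8, 3): d=(6,-5) top-left  bias=+0
  edge (8, 3)→(22, 0): d=(14,-3) top-left  bias=+0
    (9,0)@(19, 1): e=[4,43,5] → X
    (10,0)@(21, 1): e=[-12,53,11] → .
    (4,1)@(9, 3): e=[44,5,3] → X
    (5,1)@(11, 3): e=[28,15,9] → X
    (6,1)@(13, 3): e=[12,25,15] → X
    (7,1)@(15, 3): e=[-4,35,21] → .
    (9,1)@(19, 3): e=[-36,55,33] → .
    (3,2)@(7, 5): e=[20,7,25] → X
    (5,2)@(11, 5): e=[-12,27,37] → .
    (6,2)@(13, 5): e=[-28,37,43] → .
    (3,3)@(7, 7): e=[-20,19,53] → .
    (4,3)@(9, 7): e=[-36,29,59] → .
  covered (6 px):
    . . . . . . . . . X .
    . . . . X X X . . . .
    . . . X X . . . . . .
    . . . . . . . . . . .
    . . . . . . . . . . .
    . . . . . . . . . . .
    . . . . . . . . . . .
    . . . . . . . . . . .
T3:
  2·area = 116
  edge (14, 14)→(4, 12): d=(-10,-2) top-left  bias=+0
  edge (4, 12)→(2, 0): d=(-2,-12) top-left  bias=+0
  edge (2, 0)→(14, 14): d=(12,14) right/bottom  bias=-1
    (1,1)@(3, 3): e=[88,6,22] → X
    (2,1)@(5, 3): e=[92,30,-6] → .
    (1,2)@(3, 5): e=[68,2,46] → X
    (2,2)@(5, 5): e=[72,26,18] → X
    (3,2)@(7, 5): e=[76,50,-10] → .
    (1,3)@(3, 7): e=[48,-2,70] → .
    (2,3)@(5, 7): e=[52,22,42] → X
    (3,3)@(7, 7): e=[56,46,14] → X
    (4,3)@(9, 7): e=[60,70,-14] → .
    (2,4)@(5, 9): e=[32,18,66] → X
    (4,4)@(9, 9): e=[40,66,10] → X
    (5,4)@(11, 9): e=[44,90,-18] → .
    (4,6)@(9, 13): e=[0,58,58] → X  [on edge]
    (9,7)@(19, 15): e=[0,174,-58] → .  [on edge]
  covered (15 px):
    . . . . . . . . . . .
    . X . . . . . . . . .
    . X X . . . . . . . .
    . . X X . . . . . . .
    . . X X X . . . . . .
    . . X X X X . . . . .
    . . . . X X X . . . .
    . . . . . . . . . . .
T4:
  2·area = 100
  edge (10, 0)→(1, 10): d=(-9,10) right/bottom  bias=-1
  edge (1, 10)→(0, 0): d=(-1,-10) top-left  bias=+0
  edge (0, 0)→(10, 0): d=(10,0) top-left  bias=+0
    (0,0)@(1, 1): e=[81,9,10] → X
    (1,0)@(3, 1): e=[61,29,10] → X
    (2,0)@(5, 1): e=[41,49,10] → X
    (3,0)@(7, 1): e=[21,69,10] → X
    (4,0)@(9, 1): e=[1,89,10] → X
    (5,0)@(11, 1): e=[-19,109,10] → .
    (0,1)@(1, 3): e=[63,7,30] → X
    (4,1)@(9, 3): e=[-17,87,30] → .
    (0,2)@(1, 5): e=[45,5,50] → X
    (3,2)@(7, 5): e=[-15,65,50] → .
    (0,3)@(1, 7): e=[27,3,70] → X
    (2,3)@(5, 7): e=[-13,43,70] → .
  covered (15 px):
    X X X X X . . . . . .
    X X X X . . . . . . .
    X X X . . . . . . . .
    X X . . . . . . . . .
    X . . . . . . . . . .
    . . . . . . . . . . .
    . . . . . . . . . . .
    . . . . . . . . . . .

Final: [[3,3],[4,3],[2,4],[3,4],[4,4],[5,4],[6,4],[7,4],[8,4],[2,5],[3,5],[4,5],[5,5],[6,5],[7,5],[8,5],[1,6],[2,6],[3,6],[4,6],[5,6],[1,7]]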